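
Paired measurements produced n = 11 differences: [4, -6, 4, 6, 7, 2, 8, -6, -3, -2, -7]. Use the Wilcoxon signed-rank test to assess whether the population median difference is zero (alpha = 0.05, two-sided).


Step 1: Drop any zero differences (none here) and take |d_i|.
|d| = [4, 6, 4, 6, 7, 2, 8, 6, 3, 2, 7]
Step 2: Midrank |d_i| (ties get averaged ranks).
ranks: |4|->4.5, |6|->7, |4|->4.5, |6|->7, |7|->9.5, |2|->1.5, |8|->11, |6|->7, |3|->3, |2|->1.5, |7|->9.5
Step 3: Attach original signs; sum ranks with positive sign and with negative sign.
W+ = 4.5 + 4.5 + 7 + 9.5 + 1.5 + 11 = 38
W- = 7 + 7 + 3 + 1.5 + 9.5 = 28
(Check: W+ + W- = 66 should equal n(n+1)/2 = 66.)
Step 4: Test statistic W = min(W+, W-) = 28.
Step 5: Ties in |d|, so use the tie-corrected normal approximation.
        E[W] = n(n+1)/4 = 11*12/4 = 33.
        Tie groups: |d|=2 (t=2), |d|=4 (t=2), |d|=6 (t=3), |d|=7 (t=2); sum(t^3 - t) = 42.
        Var[W] = n(n+1)(2n+1)/24 - sum(t^3-t)/48 = 3036/24 - 42/48 = 125.625.
        z = (W - E[W]) / sqrt(Var[W]) = (28 - 33) / 11.2083 = -0.4461.
        Two-sided p = 2*Phi(z) = 0.655525.
Step 6: alpha = 0.05. fail to reject H0.

W+ = 38, W- = 28, W = min = 28, p = 0.655525, fail to reject H0.


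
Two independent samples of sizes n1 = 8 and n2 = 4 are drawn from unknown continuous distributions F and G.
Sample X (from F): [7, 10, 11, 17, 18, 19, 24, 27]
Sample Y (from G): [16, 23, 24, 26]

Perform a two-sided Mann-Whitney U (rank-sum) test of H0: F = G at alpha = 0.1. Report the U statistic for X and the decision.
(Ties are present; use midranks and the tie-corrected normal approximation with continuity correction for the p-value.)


Step 1: Combine and sort all 12 observations; assign midranks.
sorted (value, group): (7,X), (10,X), (11,X), (16,Y), (17,X), (18,X), (19,X), (23,Y), (24,X), (24,Y), (26,Y), (27,X)
ranks: 7->1, 10->2, 11->3, 16->4, 17->5, 18->6, 19->7, 23->8, 24->9.5, 24->9.5, 26->11, 27->12
Step 2: Rank sum for X: R1 = 1 + 2 + 3 + 5 + 6 + 7 + 9.5 + 12 = 45.5.
Step 3: U_X = R1 - n1(n1+1)/2 = 45.5 - 8*9/2 = 45.5 - 36 = 9.5.
       U_Y = n1*n2 - U_X = 32 - 9.5 = 22.5.
Step 4: Ties are present, so use the tie-corrected normal approximation (with continuity correction) for the p-value.
Step 5: p-value = 0.307332; compare to alpha = 0.1. fail to reject H0.

U_X = 9.5, p = 0.307332, fail to reject H0 at alpha = 0.1.


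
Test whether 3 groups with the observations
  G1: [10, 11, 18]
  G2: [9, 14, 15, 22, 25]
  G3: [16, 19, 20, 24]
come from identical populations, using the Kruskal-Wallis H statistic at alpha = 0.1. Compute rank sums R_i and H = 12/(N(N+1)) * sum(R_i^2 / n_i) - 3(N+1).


Step 1: Combine all N = 12 observations and assign midranks.
sorted (value, group, rank): (9,G2,1), (10,G1,2), (11,G1,3), (14,G2,4), (15,G2,5), (16,G3,6), (18,G1,7), (19,G3,8), (20,G3,9), (22,G2,10), (24,G3,11), (25,G2,12)
Step 2: Sum ranks within each group.
R_1 = 12 (n_1 = 3)
R_2 = 32 (n_2 = 5)
R_3 = 34 (n_3 = 4)
Step 3: H = 12/(N(N+1)) * sum(R_i^2/n_i) - 3(N+1)
     = 12/(12*13) * (12^2/3 + 32^2/5 + 34^2/4) - 3*13
     = 0.076923 * 541.8 - 39
     = 2.676923.
Step 4: No ties, so H is used without correction.
Step 5: Under H0, H ~ chi^2(2); p-value = 0.262249.
Step 6: alpha = 0.1. fail to reject H0.

H = 2.6769, df = 2, p = 0.262249, fail to reject H0.


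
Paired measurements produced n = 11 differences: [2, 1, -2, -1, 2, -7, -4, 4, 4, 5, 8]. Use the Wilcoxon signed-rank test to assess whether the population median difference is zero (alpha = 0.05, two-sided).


Step 1: Drop any zero differences (none here) and take |d_i|.
|d| = [2, 1, 2, 1, 2, 7, 4, 4, 4, 5, 8]
Step 2: Midrank |d_i| (ties get averaged ranks).
ranks: |2|->4, |1|->1.5, |2|->4, |1|->1.5, |2|->4, |7|->10, |4|->7, |4|->7, |4|->7, |5|->9, |8|->11
Step 3: Attach original signs; sum ranks with positive sign and with negative sign.
W+ = 4 + 1.5 + 4 + 7 + 7 + 9 + 11 = 43.5
W- = 4 + 1.5 + 10 + 7 = 22.5
(Check: W+ + W- = 66 should equal n(n+1)/2 = 66.)
Step 4: Test statistic W = min(W+, W-) = 22.5.
Step 5: Ties in |d|, so use the tie-corrected normal approximation.
        E[W] = n(n+1)/4 = 11*12/4 = 33.
        Tie groups: |d|=1 (t=2), |d|=2 (t=3), |d|=4 (t=3); sum(t^3 - t) = 54.
        Var[W] = n(n+1)(2n+1)/24 - sum(t^3-t)/48 = 3036/24 - 54/48 = 125.375.
        z = (W - E[W]) / sqrt(Var[W]) = (22.5 - 33) / 11.1971 = -0.9377.
        Two-sided p = 2*Phi(z) = 0.348377.
Step 6: alpha = 0.05. fail to reject H0.

W+ = 43.5, W- = 22.5, W = min = 22.5, p = 0.348377, fail to reject H0.


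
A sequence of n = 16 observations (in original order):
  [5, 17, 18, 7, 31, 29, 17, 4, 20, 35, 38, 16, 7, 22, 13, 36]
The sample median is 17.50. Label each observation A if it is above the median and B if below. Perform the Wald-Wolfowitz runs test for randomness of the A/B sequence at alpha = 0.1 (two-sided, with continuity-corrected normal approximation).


Step 1: Compute median = 17.50; label A = above, B = below.
Labels in order: BBABAABBAAABBABA  (n_A = 8, n_B = 8)
Step 2: Count runs R = 10.
Step 3: Under H0 (random ordering), E[R] = 2*n_A*n_B/(n_A+n_B) + 1 = 2*8*8/16 + 1 = 9.0000.
        Var[R] = 2*n_A*n_B*(2*n_A*n_B - n_A - n_B) / ((n_A+n_B)^2 * (n_A+n_B-1)) = 14336/3840 = 3.7333.
        SD[R] = 1.9322.
Step 4: Continuity-corrected z = (R - 0.5 - E[R]) / SD[R] = (10 - 0.5 - 9.0000) / 1.9322 = 0.2588.
Step 5: Two-sided p-value via normal approximation = 2*(1 - Phi(|z|)) = 0.795809.
Step 6: alpha = 0.1. fail to reject H0.

R = 10, z = 0.2588, p = 0.795809, fail to reject H0.


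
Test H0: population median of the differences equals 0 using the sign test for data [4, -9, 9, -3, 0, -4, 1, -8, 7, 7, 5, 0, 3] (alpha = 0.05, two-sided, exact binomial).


Step 1: Discard zero differences. Original n = 13; n_eff = number of nonzero differences = 11.
Nonzero differences (with sign): +4, -9, +9, -3, -4, +1, -8, +7, +7, +5, +3
Step 2: Count signs: positive = 7, negative = 4.
Step 3: Under H0: P(positive) = 0.5, so the number of positives S ~ Bin(11, 0.5).
Step 4: Two-sided exact p-value = sum of Bin(11,0.5) probabilities at or below the observed probability = 0.548828.
Step 5: alpha = 0.05. fail to reject H0.

n_eff = 11, pos = 7, neg = 4, p = 0.548828, fail to reject H0.


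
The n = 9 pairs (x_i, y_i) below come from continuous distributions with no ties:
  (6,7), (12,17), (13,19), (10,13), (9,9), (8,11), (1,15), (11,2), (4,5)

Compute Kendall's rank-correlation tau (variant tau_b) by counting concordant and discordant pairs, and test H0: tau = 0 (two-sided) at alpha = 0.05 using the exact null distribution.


Step 1: Enumerate the 36 unordered pairs (i,j) with i<j and classify each by sign(x_j-x_i) * sign(y_j-y_i).
  (1,2):dx=+6,dy=+10->C; (1,3):dx=+7,dy=+12->C; (1,4):dx=+4,dy=+6->C; (1,5):dx=+3,dy=+2->C
  (1,6):dx=+2,dy=+4->C; (1,7):dx=-5,dy=+8->D; (1,8):dx=+5,dy=-5->D; (1,9):dx=-2,dy=-2->C
  (2,3):dx=+1,dy=+2->C; (2,4):dx=-2,dy=-4->C; (2,5):dx=-3,dy=-8->C; (2,6):dx=-4,dy=-6->C
  (2,7):dx=-11,dy=-2->C; (2,8):dx=-1,dy=-15->C; (2,9):dx=-8,dy=-12->C; (3,4):dx=-3,dy=-6->C
  (3,5):dx=-4,dy=-10->C; (3,6):dx=-5,dy=-8->C; (3,7):dx=-12,dy=-4->C; (3,8):dx=-2,dy=-17->C
  (3,9):dx=-9,dy=-14->C; (4,5):dx=-1,dy=-4->C; (4,6):dx=-2,dy=-2->C; (4,7):dx=-9,dy=+2->D
  (4,8):dx=+1,dy=-11->D; (4,9):dx=-6,dy=-8->C; (5,6):dx=-1,dy=+2->D; (5,7):dx=-8,dy=+6->D
  (5,8):dx=+2,dy=-7->D; (5,9):dx=-5,dy=-4->C; (6,7):dx=-7,dy=+4->D; (6,8):dx=+3,dy=-9->D
  (6,9):dx=-4,dy=-6->C; (7,8):dx=+10,dy=-13->D; (7,9):dx=+3,dy=-10->D; (8,9):dx=-7,dy=+3->D
Step 2: C = 24, D = 12, total pairs = 36.
Step 3: tau = (C - D)/(n(n-1)/2) = (24 - 12)/36 = 0.333333.
Step 4: Exact two-sided p-value (enumerate n! = 362880 permutations of y under H0): p = 0.259518.
Step 5: alpha = 0.05. fail to reject H0.

tau_b = 0.3333 (C=24, D=12), p = 0.259518, fail to reject H0.


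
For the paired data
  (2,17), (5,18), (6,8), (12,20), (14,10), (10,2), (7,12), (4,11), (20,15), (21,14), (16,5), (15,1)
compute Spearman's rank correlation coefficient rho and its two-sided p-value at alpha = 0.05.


Step 1: Rank x and y separately (midranks; no ties here).
rank(x): 2->1, 5->3, 6->4, 12->7, 14->8, 10->6, 7->5, 4->2, 20->11, 21->12, 16->10, 15->9
rank(y): 17->10, 18->11, 8->4, 20->12, 10->5, 2->2, 12->7, 11->6, 15->9, 14->8, 5->3, 1->1
Step 2: d_i = R_x(i) - R_y(i); compute d_i^2.
  (1-10)^2=81, (3-11)^2=64, (4-4)^2=0, (7-12)^2=25, (8-5)^2=9, (6-2)^2=16, (5-7)^2=4, (2-6)^2=16, (11-9)^2=4, (12-8)^2=16, (10-3)^2=49, (9-1)^2=64
sum(d^2) = 348.
Step 3: rho = 1 - 6*348 / (12*(12^2 - 1)) = 1 - 2088/1716 = -0.216783.
Step 4: Under H0, t = rho * sqrt((n-2)/(1-rho^2)) = -0.7022 ~ t(10).
Step 5: Two-sided p-value from the t-distribution with 10 df = 0.498556.
Step 6: alpha = 0.05. fail to reject H0.

rho = -0.2168, p = 0.498556, fail to reject H0 at alpha = 0.05.


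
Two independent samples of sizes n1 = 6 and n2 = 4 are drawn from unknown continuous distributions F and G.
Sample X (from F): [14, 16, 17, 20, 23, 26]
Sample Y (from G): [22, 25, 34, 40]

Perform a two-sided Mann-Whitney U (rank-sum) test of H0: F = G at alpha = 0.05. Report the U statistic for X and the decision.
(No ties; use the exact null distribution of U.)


Step 1: Combine and sort all 10 observations; assign midranks.
sorted (value, group): (14,X), (16,X), (17,X), (20,X), (22,Y), (23,X), (25,Y), (26,X), (34,Y), (40,Y)
ranks: 14->1, 16->2, 17->3, 20->4, 22->5, 23->6, 25->7, 26->8, 34->9, 40->10
Step 2: Rank sum for X: R1 = 1 + 2 + 3 + 4 + 6 + 8 = 24.
Step 3: U_X = R1 - n1(n1+1)/2 = 24 - 6*7/2 = 24 - 21 = 3.
       U_Y = n1*n2 - U_X = 24 - 3 = 21.
Step 4: No ties, so the exact null distribution of U (based on enumerating the C(10,6) = 210 equally likely rank assignments) gives the two-sided p-value.
Step 5: p-value = 0.066667; compare to alpha = 0.05. fail to reject H0.

U_X = 3, p = 0.066667, fail to reject H0 at alpha = 0.05.


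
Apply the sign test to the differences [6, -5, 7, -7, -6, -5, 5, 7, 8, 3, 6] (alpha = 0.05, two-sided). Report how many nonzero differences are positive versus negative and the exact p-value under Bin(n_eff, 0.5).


Step 1: Discard zero differences. Original n = 11; n_eff = number of nonzero differences = 11.
Nonzero differences (with sign): +6, -5, +7, -7, -6, -5, +5, +7, +8, +3, +6
Step 2: Count signs: positive = 7, negative = 4.
Step 3: Under H0: P(positive) = 0.5, so the number of positives S ~ Bin(11, 0.5).
Step 4: Two-sided exact p-value = sum of Bin(11,0.5) probabilities at or below the observed probability = 0.548828.
Step 5: alpha = 0.05. fail to reject H0.

n_eff = 11, pos = 7, neg = 4, p = 0.548828, fail to reject H0.


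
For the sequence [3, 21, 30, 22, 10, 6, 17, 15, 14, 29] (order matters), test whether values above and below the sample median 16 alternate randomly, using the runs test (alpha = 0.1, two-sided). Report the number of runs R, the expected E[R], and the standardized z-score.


Step 1: Compute median = 16; label A = above, B = below.
Labels in order: BAAABBABBA  (n_A = 5, n_B = 5)
Step 2: Count runs R = 6.
Step 3: Under H0 (random ordering), E[R] = 2*n_A*n_B/(n_A+n_B) + 1 = 2*5*5/10 + 1 = 6.0000.
        Var[R] = 2*n_A*n_B*(2*n_A*n_B - n_A - n_B) / ((n_A+n_B)^2 * (n_A+n_B-1)) = 2000/900 = 2.2222.
        SD[R] = 1.4907.
Step 4: R = E[R], so z = 0 with no continuity correction.
Step 5: Two-sided p-value via normal approximation = 2*(1 - Phi(|z|)) = 1.000000.
Step 6: alpha = 0.1. fail to reject H0.

R = 6, z = 0.0000, p = 1.000000, fail to reject H0.


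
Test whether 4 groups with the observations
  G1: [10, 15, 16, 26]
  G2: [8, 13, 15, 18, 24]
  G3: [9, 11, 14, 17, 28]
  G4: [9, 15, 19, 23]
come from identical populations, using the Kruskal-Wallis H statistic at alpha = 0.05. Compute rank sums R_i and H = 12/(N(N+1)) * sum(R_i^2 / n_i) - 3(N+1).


Step 1: Combine all N = 18 observations and assign midranks.
sorted (value, group, rank): (8,G2,1), (9,G3,2.5), (9,G4,2.5), (10,G1,4), (11,G3,5), (13,G2,6), (14,G3,7), (15,G1,9), (15,G2,9), (15,G4,9), (16,G1,11), (17,G3,12), (18,G2,13), (19,G4,14), (23,G4,15), (24,G2,16), (26,G1,17), (28,G3,18)
Step 2: Sum ranks within each group.
R_1 = 41 (n_1 = 4)
R_2 = 45 (n_2 = 5)
R_3 = 44.5 (n_3 = 5)
R_4 = 40.5 (n_4 = 4)
Step 3: H = 12/(N(N+1)) * sum(R_i^2/n_i) - 3(N+1)
     = 12/(18*19) * (41^2/4 + 45^2/5 + 44.5^2/5 + 40.5^2/4) - 3*19
     = 0.035088 * 1631.36 - 57
     = 0.240789.
Step 4: Ties present; correction factor C = 1 - 30/(18^3 - 18) = 0.994840. Corrected H = 0.240789 / 0.994840 = 0.242038.
Step 5: Under H0, H ~ chi^2(3); p-value = 0.970533.
Step 6: alpha = 0.05. fail to reject H0.

H = 0.2420, df = 3, p = 0.970533, fail to reject H0.


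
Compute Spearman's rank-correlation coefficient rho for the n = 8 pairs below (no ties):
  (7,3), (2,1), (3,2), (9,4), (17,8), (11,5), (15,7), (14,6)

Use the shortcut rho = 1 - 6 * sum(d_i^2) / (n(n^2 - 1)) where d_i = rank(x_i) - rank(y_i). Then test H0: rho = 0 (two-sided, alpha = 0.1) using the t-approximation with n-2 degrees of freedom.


Step 1: Rank x and y separately (midranks; no ties here).
rank(x): 7->3, 2->1, 3->2, 9->4, 17->8, 11->5, 15->7, 14->6
rank(y): 3->3, 1->1, 2->2, 4->4, 8->8, 5->5, 7->7, 6->6
Step 2: d_i = R_x(i) - R_y(i); compute d_i^2.
  (3-3)^2=0, (1-1)^2=0, (2-2)^2=0, (4-4)^2=0, (8-8)^2=0, (5-5)^2=0, (7-7)^2=0, (6-6)^2=0
sum(d^2) = 0.
Step 3: rho = 1 - 6*0 / (8*(8^2 - 1)) = 1 - 0/504 = 1.000000.
Step 5: Two-sided p-value from the t-distribution with 6 df = 0.000000.
Step 6: alpha = 0.1. reject H0.

rho = 1.0000, p = 0.000000, reject H0 at alpha = 0.1.


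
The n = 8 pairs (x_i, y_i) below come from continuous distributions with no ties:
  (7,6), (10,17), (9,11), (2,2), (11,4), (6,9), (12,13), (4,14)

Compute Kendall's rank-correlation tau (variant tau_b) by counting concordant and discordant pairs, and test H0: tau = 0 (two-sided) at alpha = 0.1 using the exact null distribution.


Step 1: Enumerate the 28 unordered pairs (i,j) with i<j and classify each by sign(x_j-x_i) * sign(y_j-y_i).
  (1,2):dx=+3,dy=+11->C; (1,3):dx=+2,dy=+5->C; (1,4):dx=-5,dy=-4->C; (1,5):dx=+4,dy=-2->D
  (1,6):dx=-1,dy=+3->D; (1,7):dx=+5,dy=+7->C; (1,8):dx=-3,dy=+8->D; (2,3):dx=-1,dy=-6->C
  (2,4):dx=-8,dy=-15->C; (2,5):dx=+1,dy=-13->D; (2,6):dx=-4,dy=-8->C; (2,7):dx=+2,dy=-4->D
  (2,8):dx=-6,dy=-3->C; (3,4):dx=-7,dy=-9->C; (3,5):dx=+2,dy=-7->D; (3,6):dx=-3,dy=-2->C
  (3,7):dx=+3,dy=+2->C; (3,8):dx=-5,dy=+3->D; (4,5):dx=+9,dy=+2->C; (4,6):dx=+4,dy=+7->C
  (4,7):dx=+10,dy=+11->C; (4,8):dx=+2,dy=+12->C; (5,6):dx=-5,dy=+5->D; (5,7):dx=+1,dy=+9->C
  (5,8):dx=-7,dy=+10->D; (6,7):dx=+6,dy=+4->C; (6,8):dx=-2,dy=+5->D; (7,8):dx=-8,dy=+1->D
Step 2: C = 17, D = 11, total pairs = 28.
Step 3: tau = (C - D)/(n(n-1)/2) = (17 - 11)/28 = 0.214286.
Step 4: Exact two-sided p-value (enumerate n! = 40320 permutations of y under H0): p = 0.548413.
Step 5: alpha = 0.1. fail to reject H0.

tau_b = 0.2143 (C=17, D=11), p = 0.548413, fail to reject H0.


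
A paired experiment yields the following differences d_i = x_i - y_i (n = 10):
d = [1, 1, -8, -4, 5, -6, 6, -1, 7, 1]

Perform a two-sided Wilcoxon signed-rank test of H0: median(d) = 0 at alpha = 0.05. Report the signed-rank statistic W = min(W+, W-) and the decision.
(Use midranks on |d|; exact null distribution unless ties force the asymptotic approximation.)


Step 1: Drop any zero differences (none here) and take |d_i|.
|d| = [1, 1, 8, 4, 5, 6, 6, 1, 7, 1]
Step 2: Midrank |d_i| (ties get averaged ranks).
ranks: |1|->2.5, |1|->2.5, |8|->10, |4|->5, |5|->6, |6|->7.5, |6|->7.5, |1|->2.5, |7|->9, |1|->2.5
Step 3: Attach original signs; sum ranks with positive sign and with negative sign.
W+ = 2.5 + 2.5 + 6 + 7.5 + 9 + 2.5 = 30
W- = 10 + 5 + 7.5 + 2.5 = 25
(Check: W+ + W- = 55 should equal n(n+1)/2 = 55.)
Step 4: Test statistic W = min(W+, W-) = 25.
Step 5: Ties in |d|, so use the tie-corrected normal approximation.
        E[W] = n(n+1)/4 = 10*11/4 = 27.5.
        Tie groups: |d|=1 (t=4), |d|=6 (t=2); sum(t^3 - t) = 66.
        Var[W] = n(n+1)(2n+1)/24 - sum(t^3-t)/48 = 2310/24 - 66/48 = 94.875.
        z = (W - E[W]) / sqrt(Var[W]) = (25 - 27.5) / 9.7404 = -0.2567.
        Two-sided p = 2*Phi(z) = 0.797439.
Step 6: alpha = 0.05. fail to reject H0.

W+ = 30, W- = 25, W = min = 25, p = 0.797439, fail to reject H0.


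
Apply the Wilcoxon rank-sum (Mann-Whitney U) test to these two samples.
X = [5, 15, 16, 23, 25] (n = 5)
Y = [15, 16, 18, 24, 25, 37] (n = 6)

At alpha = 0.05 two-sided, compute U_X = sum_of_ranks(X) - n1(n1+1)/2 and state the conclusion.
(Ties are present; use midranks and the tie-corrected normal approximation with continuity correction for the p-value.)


Step 1: Combine and sort all 11 observations; assign midranks.
sorted (value, group): (5,X), (15,X), (15,Y), (16,X), (16,Y), (18,Y), (23,X), (24,Y), (25,X), (25,Y), (37,Y)
ranks: 5->1, 15->2.5, 15->2.5, 16->4.5, 16->4.5, 18->6, 23->7, 24->8, 25->9.5, 25->9.5, 37->11
Step 2: Rank sum for X: R1 = 1 + 2.5 + 4.5 + 7 + 9.5 = 24.5.
Step 3: U_X = R1 - n1(n1+1)/2 = 24.5 - 5*6/2 = 24.5 - 15 = 9.5.
       U_Y = n1*n2 - U_X = 30 - 9.5 = 20.5.
Step 4: Ties are present, so use the tie-corrected normal approximation (with continuity correction) for the p-value.
Step 5: p-value = 0.358012; compare to alpha = 0.05. fail to reject H0.

U_X = 9.5, p = 0.358012, fail to reject H0 at alpha = 0.05.


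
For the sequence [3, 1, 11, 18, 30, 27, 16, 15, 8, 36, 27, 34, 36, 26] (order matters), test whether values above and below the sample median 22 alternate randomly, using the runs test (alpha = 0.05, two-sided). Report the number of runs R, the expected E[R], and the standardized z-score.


Step 1: Compute median = 22; label A = above, B = below.
Labels in order: BBBBAABBBAAAAA  (n_A = 7, n_B = 7)
Step 2: Count runs R = 4.
Step 3: Under H0 (random ordering), E[R] = 2*n_A*n_B/(n_A+n_B) + 1 = 2*7*7/14 + 1 = 8.0000.
        Var[R] = 2*n_A*n_B*(2*n_A*n_B - n_A - n_B) / ((n_A+n_B)^2 * (n_A+n_B-1)) = 8232/2548 = 3.2308.
        SD[R] = 1.7974.
Step 4: Continuity-corrected z = (R + 0.5 - E[R]) / SD[R] = (4 + 0.5 - 8.0000) / 1.7974 = -1.9472.
Step 5: Two-sided p-value via normal approximation = 2*(1 - Phi(|z|)) = 0.051508.
Step 6: alpha = 0.05. fail to reject H0.

R = 4, z = -1.9472, p = 0.051508, fail to reject H0.


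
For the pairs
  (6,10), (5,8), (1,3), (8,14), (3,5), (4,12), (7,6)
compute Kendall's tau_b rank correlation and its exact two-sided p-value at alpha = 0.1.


Step 1: Enumerate the 21 unordered pairs (i,j) with i<j and classify each by sign(x_j-x_i) * sign(y_j-y_i).
  (1,2):dx=-1,dy=-2->C; (1,3):dx=-5,dy=-7->C; (1,4):dx=+2,dy=+4->C; (1,5):dx=-3,dy=-5->C
  (1,6):dx=-2,dy=+2->D; (1,7):dx=+1,dy=-4->D; (2,3):dx=-4,dy=-5->C; (2,4):dx=+3,dy=+6->C
  (2,5):dx=-2,dy=-3->C; (2,6):dx=-1,dy=+4->D; (2,7):dx=+2,dy=-2->D; (3,4):dx=+7,dy=+11->C
  (3,5):dx=+2,dy=+2->C; (3,6):dx=+3,dy=+9->C; (3,7):dx=+6,dy=+3->C; (4,5):dx=-5,dy=-9->C
  (4,6):dx=-4,dy=-2->C; (4,7):dx=-1,dy=-8->C; (5,6):dx=+1,dy=+7->C; (5,7):dx=+4,dy=+1->C
  (6,7):dx=+3,dy=-6->D
Step 2: C = 16, D = 5, total pairs = 21.
Step 3: tau = (C - D)/(n(n-1)/2) = (16 - 5)/21 = 0.523810.
Step 4: Exact two-sided p-value (enumerate n! = 5040 permutations of y under H0): p = 0.136111.
Step 5: alpha = 0.1. fail to reject H0.

tau_b = 0.5238 (C=16, D=5), p = 0.136111, fail to reject H0.


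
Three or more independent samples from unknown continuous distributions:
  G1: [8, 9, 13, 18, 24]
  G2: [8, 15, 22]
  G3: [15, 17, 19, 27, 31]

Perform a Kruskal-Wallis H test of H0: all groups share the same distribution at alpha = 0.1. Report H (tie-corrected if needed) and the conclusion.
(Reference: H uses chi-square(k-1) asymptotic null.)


Step 1: Combine all N = 13 observations and assign midranks.
sorted (value, group, rank): (8,G1,1.5), (8,G2,1.5), (9,G1,3), (13,G1,4), (15,G2,5.5), (15,G3,5.5), (17,G3,7), (18,G1,8), (19,G3,9), (22,G2,10), (24,G1,11), (27,G3,12), (31,G3,13)
Step 2: Sum ranks within each group.
R_1 = 27.5 (n_1 = 5)
R_2 = 17 (n_2 = 3)
R_3 = 46.5 (n_3 = 5)
Step 3: H = 12/(N(N+1)) * sum(R_i^2/n_i) - 3(N+1)
     = 12/(13*14) * (27.5^2/5 + 17^2/3 + 46.5^2/5) - 3*14
     = 0.065934 * 680.033 - 42
     = 2.837363.
Step 4: Ties present; correction factor C = 1 - 12/(13^3 - 13) = 0.994505. Corrected H = 2.837363 / 0.994505 = 2.853039.
Step 5: Under H0, H ~ chi^2(2); p-value = 0.240143.
Step 6: alpha = 0.1. fail to reject H0.

H = 2.8530, df = 2, p = 0.240143, fail to reject H0.


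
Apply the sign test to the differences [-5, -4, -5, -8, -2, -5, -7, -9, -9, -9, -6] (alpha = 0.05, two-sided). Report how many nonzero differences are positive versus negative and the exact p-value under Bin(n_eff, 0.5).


Step 1: Discard zero differences. Original n = 11; n_eff = number of nonzero differences = 11.
Nonzero differences (with sign): -5, -4, -5, -8, -2, -5, -7, -9, -9, -9, -6
Step 2: Count signs: positive = 0, negative = 11.
Step 3: Under H0: P(positive) = 0.5, so the number of positives S ~ Bin(11, 0.5).
Step 4: Two-sided exact p-value = sum of Bin(11,0.5) probabilities at or below the observed probability = 0.000977.
Step 5: alpha = 0.05. reject H0.

n_eff = 11, pos = 0, neg = 11, p = 0.000977, reject H0.


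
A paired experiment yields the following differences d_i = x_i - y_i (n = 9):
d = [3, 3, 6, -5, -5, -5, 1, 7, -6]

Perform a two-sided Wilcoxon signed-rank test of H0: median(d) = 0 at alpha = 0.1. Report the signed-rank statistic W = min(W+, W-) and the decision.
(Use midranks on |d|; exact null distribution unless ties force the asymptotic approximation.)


Step 1: Drop any zero differences (none here) and take |d_i|.
|d| = [3, 3, 6, 5, 5, 5, 1, 7, 6]
Step 2: Midrank |d_i| (ties get averaged ranks).
ranks: |3|->2.5, |3|->2.5, |6|->7.5, |5|->5, |5|->5, |5|->5, |1|->1, |7|->9, |6|->7.5
Step 3: Attach original signs; sum ranks with positive sign and with negative sign.
W+ = 2.5 + 2.5 + 7.5 + 1 + 9 = 22.5
W- = 5 + 5 + 5 + 7.5 = 22.5
(Check: W+ + W- = 45 should equal n(n+1)/2 = 45.)
Step 4: Test statistic W = min(W+, W-) = 22.5.
Step 5: Ties in |d|, so use the tie-corrected normal approximation.
        E[W] = n(n+1)/4 = 9*10/4 = 22.5.
        Tie groups: |d|=3 (t=2), |d|=5 (t=3), |d|=6 (t=2); sum(t^3 - t) = 36.
        Var[W] = n(n+1)(2n+1)/24 - sum(t^3-t)/48 = 1710/24 - 36/48 = 70.5.
        z = (W - E[W]) / sqrt(Var[W]) = (22.5 - 22.5) / 8.3964 = 0.0000.
        Two-sided p = 2*Phi(z) = 1.000000.
Step 6: alpha = 0.1. fail to reject H0.

W+ = 22.5, W- = 22.5, W = min = 22.5, p = 1.000000, fail to reject H0.


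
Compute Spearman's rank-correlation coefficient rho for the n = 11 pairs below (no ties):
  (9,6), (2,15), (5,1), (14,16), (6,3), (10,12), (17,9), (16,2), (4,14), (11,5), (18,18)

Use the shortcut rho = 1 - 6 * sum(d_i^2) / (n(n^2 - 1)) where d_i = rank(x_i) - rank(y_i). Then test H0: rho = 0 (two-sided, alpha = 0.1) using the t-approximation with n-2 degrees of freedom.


Step 1: Rank x and y separately (midranks; no ties here).
rank(x): 9->5, 2->1, 5->3, 14->8, 6->4, 10->6, 17->10, 16->9, 4->2, 11->7, 18->11
rank(y): 6->5, 15->9, 1->1, 16->10, 3->3, 12->7, 9->6, 2->2, 14->8, 5->4, 18->11
Step 2: d_i = R_x(i) - R_y(i); compute d_i^2.
  (5-5)^2=0, (1-9)^2=64, (3-1)^2=4, (8-10)^2=4, (4-3)^2=1, (6-7)^2=1, (10-6)^2=16, (9-2)^2=49, (2-8)^2=36, (7-4)^2=9, (11-11)^2=0
sum(d^2) = 184.
Step 3: rho = 1 - 6*184 / (11*(11^2 - 1)) = 1 - 1104/1320 = 0.163636.
Step 4: Under H0, t = rho * sqrt((n-2)/(1-rho^2)) = 0.4976 ~ t(9).
Step 5: Two-sided p-value from the t-distribution with 9 df = 0.630685.
Step 6: alpha = 0.1. fail to reject H0.

rho = 0.1636, p = 0.630685, fail to reject H0 at alpha = 0.1.


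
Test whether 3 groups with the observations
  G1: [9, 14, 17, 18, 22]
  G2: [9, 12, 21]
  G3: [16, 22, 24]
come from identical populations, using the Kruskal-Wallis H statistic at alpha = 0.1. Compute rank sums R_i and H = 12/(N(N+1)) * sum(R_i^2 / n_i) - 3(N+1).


Step 1: Combine all N = 11 observations and assign midranks.
sorted (value, group, rank): (9,G1,1.5), (9,G2,1.5), (12,G2,3), (14,G1,4), (16,G3,5), (17,G1,6), (18,G1,7), (21,G2,8), (22,G1,9.5), (22,G3,9.5), (24,G3,11)
Step 2: Sum ranks within each group.
R_1 = 28 (n_1 = 5)
R_2 = 12.5 (n_2 = 3)
R_3 = 25.5 (n_3 = 3)
Step 3: H = 12/(N(N+1)) * sum(R_i^2/n_i) - 3(N+1)
     = 12/(11*12) * (28^2/5 + 12.5^2/3 + 25.5^2/3) - 3*12
     = 0.090909 * 425.633 - 36
     = 2.693939.
Step 4: Ties present; correction factor C = 1 - 12/(11^3 - 11) = 0.990909. Corrected H = 2.693939 / 0.990909 = 2.718654.
Step 5: Under H0, H ~ chi^2(2); p-value = 0.256834.
Step 6: alpha = 0.1. fail to reject H0.

H = 2.7187, df = 2, p = 0.256834, fail to reject H0.


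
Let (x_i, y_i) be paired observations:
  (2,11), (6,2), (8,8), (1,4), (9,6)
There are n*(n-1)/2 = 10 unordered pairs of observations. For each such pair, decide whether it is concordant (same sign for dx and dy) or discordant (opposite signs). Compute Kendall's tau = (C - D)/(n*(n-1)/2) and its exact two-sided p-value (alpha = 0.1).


Step 1: Enumerate the 10 unordered pairs (i,j) with i<j and classify each by sign(x_j-x_i) * sign(y_j-y_i).
  (1,2):dx=+4,dy=-9->D; (1,3):dx=+6,dy=-3->D; (1,4):dx=-1,dy=-7->C; (1,5):dx=+7,dy=-5->D
  (2,3):dx=+2,dy=+6->C; (2,4):dx=-5,dy=+2->D; (2,5):dx=+3,dy=+4->C; (3,4):dx=-7,dy=-4->C
  (3,5):dx=+1,dy=-2->D; (4,5):dx=+8,dy=+2->C
Step 2: C = 5, D = 5, total pairs = 10.
Step 3: tau = (C - D)/(n(n-1)/2) = (5 - 5)/10 = 0.000000.
Step 4: Exact two-sided p-value (enumerate n! = 120 permutations of y under H0): p = 1.000000.
Step 5: alpha = 0.1. fail to reject H0.

tau_b = 0.0000 (C=5, D=5), p = 1.000000, fail to reject H0.


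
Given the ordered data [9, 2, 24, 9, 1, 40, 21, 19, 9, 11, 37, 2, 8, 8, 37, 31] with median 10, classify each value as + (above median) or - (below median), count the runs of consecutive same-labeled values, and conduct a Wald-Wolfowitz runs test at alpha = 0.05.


Step 1: Compute median = 10; label A = above, B = below.
Labels in order: BBABBAAABAABBBAA  (n_A = 8, n_B = 8)
Step 2: Count runs R = 8.
Step 3: Under H0 (random ordering), E[R] = 2*n_A*n_B/(n_A+n_B) + 1 = 2*8*8/16 + 1 = 9.0000.
        Var[R] = 2*n_A*n_B*(2*n_A*n_B - n_A - n_B) / ((n_A+n_B)^2 * (n_A+n_B-1)) = 14336/3840 = 3.7333.
        SD[R] = 1.9322.
Step 4: Continuity-corrected z = (R + 0.5 - E[R]) / SD[R] = (8 + 0.5 - 9.0000) / 1.9322 = -0.2588.
Step 5: Two-sided p-value via normal approximation = 2*(1 - Phi(|z|)) = 0.795809.
Step 6: alpha = 0.05. fail to reject H0.

R = 8, z = -0.2588, p = 0.795809, fail to reject H0.


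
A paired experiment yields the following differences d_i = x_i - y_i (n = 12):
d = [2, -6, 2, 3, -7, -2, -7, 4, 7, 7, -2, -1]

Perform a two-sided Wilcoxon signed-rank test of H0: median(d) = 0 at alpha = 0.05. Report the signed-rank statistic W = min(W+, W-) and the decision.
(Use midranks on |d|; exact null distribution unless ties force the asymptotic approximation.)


Step 1: Drop any zero differences (none here) and take |d_i|.
|d| = [2, 6, 2, 3, 7, 2, 7, 4, 7, 7, 2, 1]
Step 2: Midrank |d_i| (ties get averaged ranks).
ranks: |2|->3.5, |6|->8, |2|->3.5, |3|->6, |7|->10.5, |2|->3.5, |7|->10.5, |4|->7, |7|->10.5, |7|->10.5, |2|->3.5, |1|->1
Step 3: Attach original signs; sum ranks with positive sign and with negative sign.
W+ = 3.5 + 3.5 + 6 + 7 + 10.5 + 10.5 = 41
W- = 8 + 10.5 + 3.5 + 10.5 + 3.5 + 1 = 37
(Check: W+ + W- = 78 should equal n(n+1)/2 = 78.)
Step 4: Test statistic W = min(W+, W-) = 37.
Step 5: Ties in |d|, so use the tie-corrected normal approximation.
        E[W] = n(n+1)/4 = 12*13/4 = 39.
        Tie groups: |d|=2 (t=4), |d|=7 (t=4); sum(t^3 - t) = 120.
        Var[W] = n(n+1)(2n+1)/24 - sum(t^3-t)/48 = 3900/24 - 120/48 = 160.
        z = (W - E[W]) / sqrt(Var[W]) = (37 - 39) / 12.6491 = -0.1581.
        Two-sided p = 2*Phi(z) = 0.874367.
Step 6: alpha = 0.05. fail to reject H0.

W+ = 41, W- = 37, W = min = 37, p = 0.874367, fail to reject H0.


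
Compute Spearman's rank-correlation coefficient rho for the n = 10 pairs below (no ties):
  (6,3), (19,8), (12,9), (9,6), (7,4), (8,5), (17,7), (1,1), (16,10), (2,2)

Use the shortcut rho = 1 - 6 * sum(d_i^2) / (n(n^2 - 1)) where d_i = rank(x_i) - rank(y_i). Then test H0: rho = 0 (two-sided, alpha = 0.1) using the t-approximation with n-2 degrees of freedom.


Step 1: Rank x and y separately (midranks; no ties here).
rank(x): 6->3, 19->10, 12->7, 9->6, 7->4, 8->5, 17->9, 1->1, 16->8, 2->2
rank(y): 3->3, 8->8, 9->9, 6->6, 4->4, 5->5, 7->7, 1->1, 10->10, 2->2
Step 2: d_i = R_x(i) - R_y(i); compute d_i^2.
  (3-3)^2=0, (10-8)^2=4, (7-9)^2=4, (6-6)^2=0, (4-4)^2=0, (5-5)^2=0, (9-7)^2=4, (1-1)^2=0, (8-10)^2=4, (2-2)^2=0
sum(d^2) = 16.
Step 3: rho = 1 - 6*16 / (10*(10^2 - 1)) = 1 - 96/990 = 0.903030.
Step 4: Under H0, t = rho * sqrt((n-2)/(1-rho^2)) = 5.9457 ~ t(8).
Step 5: Two-sided p-value from the t-distribution with 8 df = 0.000344.
Step 6: alpha = 0.1. reject H0.

rho = 0.9030, p = 0.000344, reject H0 at alpha = 0.1.


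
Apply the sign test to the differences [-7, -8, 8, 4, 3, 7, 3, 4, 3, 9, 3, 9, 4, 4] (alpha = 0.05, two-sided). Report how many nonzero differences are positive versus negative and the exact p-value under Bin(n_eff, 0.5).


Step 1: Discard zero differences. Original n = 14; n_eff = number of nonzero differences = 14.
Nonzero differences (with sign): -7, -8, +8, +4, +3, +7, +3, +4, +3, +9, +3, +9, +4, +4
Step 2: Count signs: positive = 12, negative = 2.
Step 3: Under H0: P(positive) = 0.5, so the number of positives S ~ Bin(14, 0.5).
Step 4: Two-sided exact p-value = sum of Bin(14,0.5) probabilities at or below the observed probability = 0.012939.
Step 5: alpha = 0.05. reject H0.

n_eff = 14, pos = 12, neg = 2, p = 0.012939, reject H0.


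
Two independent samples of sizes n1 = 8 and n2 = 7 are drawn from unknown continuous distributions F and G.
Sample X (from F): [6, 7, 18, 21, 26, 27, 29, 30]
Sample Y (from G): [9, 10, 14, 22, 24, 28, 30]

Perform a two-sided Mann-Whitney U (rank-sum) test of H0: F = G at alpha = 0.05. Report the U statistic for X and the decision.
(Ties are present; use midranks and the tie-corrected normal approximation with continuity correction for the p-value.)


Step 1: Combine and sort all 15 observations; assign midranks.
sorted (value, group): (6,X), (7,X), (9,Y), (10,Y), (14,Y), (18,X), (21,X), (22,Y), (24,Y), (26,X), (27,X), (28,Y), (29,X), (30,X), (30,Y)
ranks: 6->1, 7->2, 9->3, 10->4, 14->5, 18->6, 21->7, 22->8, 24->9, 26->10, 27->11, 28->12, 29->13, 30->14.5, 30->14.5
Step 2: Rank sum for X: R1 = 1 + 2 + 6 + 7 + 10 + 11 + 13 + 14.5 = 64.5.
Step 3: U_X = R1 - n1(n1+1)/2 = 64.5 - 8*9/2 = 64.5 - 36 = 28.5.
       U_Y = n1*n2 - U_X = 56 - 28.5 = 27.5.
Step 4: Ties are present, so use the tie-corrected normal approximation (with continuity correction) for the p-value.
Step 5: p-value = 1.000000; compare to alpha = 0.05. fail to reject H0.

U_X = 28.5, p = 1.000000, fail to reject H0 at alpha = 0.05.


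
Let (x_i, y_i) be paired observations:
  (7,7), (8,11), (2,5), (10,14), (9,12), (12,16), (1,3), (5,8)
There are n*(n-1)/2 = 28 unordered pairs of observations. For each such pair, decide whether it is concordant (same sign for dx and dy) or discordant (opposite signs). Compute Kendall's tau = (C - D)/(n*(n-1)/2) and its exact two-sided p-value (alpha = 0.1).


Step 1: Enumerate the 28 unordered pairs (i,j) with i<j and classify each by sign(x_j-x_i) * sign(y_j-y_i).
  (1,2):dx=+1,dy=+4->C; (1,3):dx=-5,dy=-2->C; (1,4):dx=+3,dy=+7->C; (1,5):dx=+2,dy=+5->C
  (1,6):dx=+5,dy=+9->C; (1,7):dx=-6,dy=-4->C; (1,8):dx=-2,dy=+1->D; (2,3):dx=-6,dy=-6->C
  (2,4):dx=+2,dy=+3->C; (2,5):dx=+1,dy=+1->C; (2,6):dx=+4,dy=+5->C; (2,7):dx=-7,dy=-8->C
  (2,8):dx=-3,dy=-3->C; (3,4):dx=+8,dy=+9->C; (3,5):dx=+7,dy=+7->C; (3,6):dx=+10,dy=+11->C
  (3,7):dx=-1,dy=-2->C; (3,8):dx=+3,dy=+3->C; (4,5):dx=-1,dy=-2->C; (4,6):dx=+2,dy=+2->C
  (4,7):dx=-9,dy=-11->C; (4,8):dx=-5,dy=-6->C; (5,6):dx=+3,dy=+4->C; (5,7):dx=-8,dy=-9->C
  (5,8):dx=-4,dy=-4->C; (6,7):dx=-11,dy=-13->C; (6,8):dx=-7,dy=-8->C; (7,8):dx=+4,dy=+5->C
Step 2: C = 27, D = 1, total pairs = 28.
Step 3: tau = (C - D)/(n(n-1)/2) = (27 - 1)/28 = 0.928571.
Step 4: Exact two-sided p-value (enumerate n! = 40320 permutations of y under H0): p = 0.000397.
Step 5: alpha = 0.1. reject H0.

tau_b = 0.9286 (C=27, D=1), p = 0.000397, reject H0.


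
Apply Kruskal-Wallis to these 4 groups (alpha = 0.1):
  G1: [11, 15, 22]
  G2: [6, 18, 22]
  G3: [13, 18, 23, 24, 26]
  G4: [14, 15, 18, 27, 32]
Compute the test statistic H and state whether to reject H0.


Step 1: Combine all N = 16 observations and assign midranks.
sorted (value, group, rank): (6,G2,1), (11,G1,2), (13,G3,3), (14,G4,4), (15,G1,5.5), (15,G4,5.5), (18,G2,8), (18,G3,8), (18,G4,8), (22,G1,10.5), (22,G2,10.5), (23,G3,12), (24,G3,13), (26,G3,14), (27,G4,15), (32,G4,16)
Step 2: Sum ranks within each group.
R_1 = 18 (n_1 = 3)
R_2 = 19.5 (n_2 = 3)
R_3 = 50 (n_3 = 5)
R_4 = 48.5 (n_4 = 5)
Step 3: H = 12/(N(N+1)) * sum(R_i^2/n_i) - 3(N+1)
     = 12/(16*17) * (18^2/3 + 19.5^2/3 + 50^2/5 + 48.5^2/5) - 3*17
     = 0.044118 * 1205.2 - 51
     = 2.170588.
Step 4: Ties present; correction factor C = 1 - 36/(16^3 - 16) = 0.991176. Corrected H = 2.170588 / 0.991176 = 2.189911.
Step 5: Under H0, H ~ chi^2(3); p-value = 0.533938.
Step 6: alpha = 0.1. fail to reject H0.

H = 2.1899, df = 3, p = 0.533938, fail to reject H0.


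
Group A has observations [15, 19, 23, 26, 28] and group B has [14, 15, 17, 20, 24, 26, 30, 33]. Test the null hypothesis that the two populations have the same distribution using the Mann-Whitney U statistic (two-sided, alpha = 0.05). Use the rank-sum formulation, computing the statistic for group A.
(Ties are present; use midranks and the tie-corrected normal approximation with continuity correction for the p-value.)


Step 1: Combine and sort all 13 observations; assign midranks.
sorted (value, group): (14,Y), (15,X), (15,Y), (17,Y), (19,X), (20,Y), (23,X), (24,Y), (26,X), (26,Y), (28,X), (30,Y), (33,Y)
ranks: 14->1, 15->2.5, 15->2.5, 17->4, 19->5, 20->6, 23->7, 24->8, 26->9.5, 26->9.5, 28->11, 30->12, 33->13
Step 2: Rank sum for X: R1 = 2.5 + 5 + 7 + 9.5 + 11 = 35.
Step 3: U_X = R1 - n1(n1+1)/2 = 35 - 5*6/2 = 35 - 15 = 20.
       U_Y = n1*n2 - U_X = 40 - 20 = 20.
Step 4: Ties are present, so use the tie-corrected normal approximation (with continuity correction) for the p-value.
Step 5: p-value = 1.000000; compare to alpha = 0.05. fail to reject H0.

U_X = 20, p = 1.000000, fail to reject H0 at alpha = 0.05.


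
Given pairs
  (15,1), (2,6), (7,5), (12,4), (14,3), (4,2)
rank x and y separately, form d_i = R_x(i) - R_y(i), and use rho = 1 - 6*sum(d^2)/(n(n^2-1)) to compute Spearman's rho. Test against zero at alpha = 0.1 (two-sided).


Step 1: Rank x and y separately (midranks; no ties here).
rank(x): 15->6, 2->1, 7->3, 12->4, 14->5, 4->2
rank(y): 1->1, 6->6, 5->5, 4->4, 3->3, 2->2
Step 2: d_i = R_x(i) - R_y(i); compute d_i^2.
  (6-1)^2=25, (1-6)^2=25, (3-5)^2=4, (4-4)^2=0, (5-3)^2=4, (2-2)^2=0
sum(d^2) = 58.
Step 3: rho = 1 - 6*58 / (6*(6^2 - 1)) = 1 - 348/210 = -0.657143.
Step 4: Under H0, t = rho * sqrt((n-2)/(1-rho^2)) = -1.7436 ~ t(4).
Step 5: Two-sided p-value from the t-distribution with 4 df = 0.156175.
Step 6: alpha = 0.1. fail to reject H0.

rho = -0.6571, p = 0.156175, fail to reject H0 at alpha = 0.1.


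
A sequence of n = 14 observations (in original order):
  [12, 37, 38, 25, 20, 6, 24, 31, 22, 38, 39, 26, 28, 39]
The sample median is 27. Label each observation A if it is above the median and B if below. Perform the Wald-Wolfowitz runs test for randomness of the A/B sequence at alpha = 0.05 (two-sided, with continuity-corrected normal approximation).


Step 1: Compute median = 27; label A = above, B = below.
Labels in order: BAABBBBABAABAA  (n_A = 7, n_B = 7)
Step 2: Count runs R = 8.
Step 3: Under H0 (random ordering), E[R] = 2*n_A*n_B/(n_A+n_B) + 1 = 2*7*7/14 + 1 = 8.0000.
        Var[R] = 2*n_A*n_B*(2*n_A*n_B - n_A - n_B) / ((n_A+n_B)^2 * (n_A+n_B-1)) = 8232/2548 = 3.2308.
        SD[R] = 1.7974.
Step 4: R = E[R], so z = 0 with no continuity correction.
Step 5: Two-sided p-value via normal approximation = 2*(1 - Phi(|z|)) = 1.000000.
Step 6: alpha = 0.05. fail to reject H0.

R = 8, z = 0.0000, p = 1.000000, fail to reject H0.


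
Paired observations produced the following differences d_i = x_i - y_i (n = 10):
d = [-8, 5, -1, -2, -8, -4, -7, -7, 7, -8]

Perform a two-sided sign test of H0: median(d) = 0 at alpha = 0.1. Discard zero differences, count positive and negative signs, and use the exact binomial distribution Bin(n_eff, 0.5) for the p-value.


Step 1: Discard zero differences. Original n = 10; n_eff = number of nonzero differences = 10.
Nonzero differences (with sign): -8, +5, -1, -2, -8, -4, -7, -7, +7, -8
Step 2: Count signs: positive = 2, negative = 8.
Step 3: Under H0: P(positive) = 0.5, so the number of positives S ~ Bin(10, 0.5).
Step 4: Two-sided exact p-value = sum of Bin(10,0.5) probabilities at or below the observed probability = 0.109375.
Step 5: alpha = 0.1. fail to reject H0.

n_eff = 10, pos = 2, neg = 8, p = 0.109375, fail to reject H0.


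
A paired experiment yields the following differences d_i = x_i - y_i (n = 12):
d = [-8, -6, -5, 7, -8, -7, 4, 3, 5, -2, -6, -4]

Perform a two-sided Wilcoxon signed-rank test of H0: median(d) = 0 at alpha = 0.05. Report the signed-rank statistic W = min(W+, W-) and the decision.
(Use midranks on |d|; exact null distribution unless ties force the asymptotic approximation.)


Step 1: Drop any zero differences (none here) and take |d_i|.
|d| = [8, 6, 5, 7, 8, 7, 4, 3, 5, 2, 6, 4]
Step 2: Midrank |d_i| (ties get averaged ranks).
ranks: |8|->11.5, |6|->7.5, |5|->5.5, |7|->9.5, |8|->11.5, |7|->9.5, |4|->3.5, |3|->2, |5|->5.5, |2|->1, |6|->7.5, |4|->3.5
Step 3: Attach original signs; sum ranks with positive sign and with negative sign.
W+ = 9.5 + 3.5 + 2 + 5.5 = 20.5
W- = 11.5 + 7.5 + 5.5 + 11.5 + 9.5 + 1 + 7.5 + 3.5 = 57.5
(Check: W+ + W- = 78 should equal n(n+1)/2 = 78.)
Step 4: Test statistic W = min(W+, W-) = 20.5.
Step 5: Ties in |d|, so use the tie-corrected normal approximation.
        E[W] = n(n+1)/4 = 12*13/4 = 39.
        Tie groups: |d|=4 (t=2), |d|=5 (t=2), |d|=6 (t=2), |d|=7 (t=2), |d|=8 (t=2); sum(t^3 - t) = 30.
        Var[W] = n(n+1)(2n+1)/24 - sum(t^3-t)/48 = 3900/24 - 30/48 = 161.875.
        z = (W - E[W]) / sqrt(Var[W]) = (20.5 - 39) / 12.7230 = -1.4541.
        Two-sided p = 2*Phi(z) = 0.145930.
Step 6: alpha = 0.05. fail to reject H0.

W+ = 20.5, W- = 57.5, W = min = 20.5, p = 0.145930, fail to reject H0.


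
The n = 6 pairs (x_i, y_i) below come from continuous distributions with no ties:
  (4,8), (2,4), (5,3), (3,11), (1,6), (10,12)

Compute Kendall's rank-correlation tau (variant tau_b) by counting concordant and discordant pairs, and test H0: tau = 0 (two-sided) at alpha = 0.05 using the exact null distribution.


Step 1: Enumerate the 15 unordered pairs (i,j) with i<j and classify each by sign(x_j-x_i) * sign(y_j-y_i).
  (1,2):dx=-2,dy=-4->C; (1,3):dx=+1,dy=-5->D; (1,4):dx=-1,dy=+3->D; (1,5):dx=-3,dy=-2->C
  (1,6):dx=+6,dy=+4->C; (2,3):dx=+3,dy=-1->D; (2,4):dx=+1,dy=+7->C; (2,5):dx=-1,dy=+2->D
  (2,6):dx=+8,dy=+8->C; (3,4):dx=-2,dy=+8->D; (3,5):dx=-4,dy=+3->D; (3,6):dx=+5,dy=+9->C
  (4,5):dx=-2,dy=-5->C; (4,6):dx=+7,dy=+1->C; (5,6):dx=+9,dy=+6->C
Step 2: C = 9, D = 6, total pairs = 15.
Step 3: tau = (C - D)/(n(n-1)/2) = (9 - 6)/15 = 0.200000.
Step 4: Exact two-sided p-value (enumerate n! = 720 permutations of y under H0): p = 0.719444.
Step 5: alpha = 0.05. fail to reject H0.

tau_b = 0.2000 (C=9, D=6), p = 0.719444, fail to reject H0.


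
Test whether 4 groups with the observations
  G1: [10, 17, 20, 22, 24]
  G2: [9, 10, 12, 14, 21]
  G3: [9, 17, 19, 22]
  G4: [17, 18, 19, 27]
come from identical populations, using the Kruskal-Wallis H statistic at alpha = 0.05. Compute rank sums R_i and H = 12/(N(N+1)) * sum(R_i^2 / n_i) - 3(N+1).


Step 1: Combine all N = 18 observations and assign midranks.
sorted (value, group, rank): (9,G2,1.5), (9,G3,1.5), (10,G1,3.5), (10,G2,3.5), (12,G2,5), (14,G2,6), (17,G1,8), (17,G3,8), (17,G4,8), (18,G4,10), (19,G3,11.5), (19,G4,11.5), (20,G1,13), (21,G2,14), (22,G1,15.5), (22,G3,15.5), (24,G1,17), (27,G4,18)
Step 2: Sum ranks within each group.
R_1 = 57 (n_1 = 5)
R_2 = 30 (n_2 = 5)
R_3 = 36.5 (n_3 = 4)
R_4 = 47.5 (n_4 = 4)
Step 3: H = 12/(N(N+1)) * sum(R_i^2/n_i) - 3(N+1)
     = 12/(18*19) * (57^2/5 + 30^2/5 + 36.5^2/4 + 47.5^2/4) - 3*19
     = 0.035088 * 1726.92 - 57
     = 3.593860.
Step 4: Ties present; correction factor C = 1 - 48/(18^3 - 18) = 0.991744. Corrected H = 3.593860 / 0.991744 = 3.623777.
Step 5: Under H0, H ~ chi^2(3); p-value = 0.305060.
Step 6: alpha = 0.05. fail to reject H0.

H = 3.6238, df = 3, p = 0.305060, fail to reject H0.
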